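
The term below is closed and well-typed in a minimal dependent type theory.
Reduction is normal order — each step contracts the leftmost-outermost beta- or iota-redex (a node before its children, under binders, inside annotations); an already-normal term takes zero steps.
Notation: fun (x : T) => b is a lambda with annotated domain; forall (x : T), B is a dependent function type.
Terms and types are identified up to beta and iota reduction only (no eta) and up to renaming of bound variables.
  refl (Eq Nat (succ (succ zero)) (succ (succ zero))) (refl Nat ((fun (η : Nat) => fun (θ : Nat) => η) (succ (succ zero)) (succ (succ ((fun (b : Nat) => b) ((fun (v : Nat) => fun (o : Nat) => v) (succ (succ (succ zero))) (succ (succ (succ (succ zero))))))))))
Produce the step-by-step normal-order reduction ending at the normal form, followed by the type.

reduction (normal order):
  refl (Eq Nat (succ (succ zero)) (succ (succ zero))) (refl Nat ((fun (η : Nat) => fun (θ : Nat) => η) (succ (succ zero)) (succ (succ ((fun (b : Nat) => b) ((fun (v : Nat) => fun (o : Nat) => v) (succ (succ (succ zero))) (succ (succ (succ (succ zero))))))))))
  ~> refl (Eq Nat (succ (succ zero)) (succ (succ zero))) (refl Nat ((fun (η : Nat) => succ (succ zero)) (succ (succ ((fun (θ : Nat) => θ) ((fun (b : Nat) => fun (v : Nat) => b) (succ (succ (succ zero))) (succ (succ (succ (succ zero))))))))))
  ~> refl (Eq Nat (succ (succ zero)) (succ (succ zero))) (refl Nat (succ (succ zero)))
the term's type:
  Eq (Eq Nat (succ (succ zero)) (succ (succ zero))) (refl Nat (succ (succ zero))) (refl Nat (succ (succ zero)))


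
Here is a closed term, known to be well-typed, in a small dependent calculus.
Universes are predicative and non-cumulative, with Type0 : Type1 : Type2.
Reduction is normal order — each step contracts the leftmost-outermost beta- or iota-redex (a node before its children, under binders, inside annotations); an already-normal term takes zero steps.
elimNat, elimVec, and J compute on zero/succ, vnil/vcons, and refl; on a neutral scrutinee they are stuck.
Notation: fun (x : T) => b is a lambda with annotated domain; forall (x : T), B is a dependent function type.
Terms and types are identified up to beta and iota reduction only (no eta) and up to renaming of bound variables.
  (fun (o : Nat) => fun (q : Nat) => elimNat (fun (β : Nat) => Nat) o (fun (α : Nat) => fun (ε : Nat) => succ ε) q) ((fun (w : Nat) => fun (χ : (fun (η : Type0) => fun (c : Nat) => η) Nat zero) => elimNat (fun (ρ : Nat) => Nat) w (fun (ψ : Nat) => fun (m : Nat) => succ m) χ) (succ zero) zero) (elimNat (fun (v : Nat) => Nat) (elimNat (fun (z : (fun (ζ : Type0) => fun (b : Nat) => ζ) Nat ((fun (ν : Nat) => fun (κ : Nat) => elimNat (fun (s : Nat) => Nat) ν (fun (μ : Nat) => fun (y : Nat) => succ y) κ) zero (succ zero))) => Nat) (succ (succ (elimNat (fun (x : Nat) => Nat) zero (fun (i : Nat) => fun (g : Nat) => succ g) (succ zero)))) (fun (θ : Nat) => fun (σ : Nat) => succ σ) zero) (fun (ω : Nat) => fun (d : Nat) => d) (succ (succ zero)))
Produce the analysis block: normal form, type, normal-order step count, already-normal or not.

normal form:
  succ (succ (succ (succ zero)))
the term's type:
  Nat
reduction steps (normal order): 27
term was already normal: no
first redex: a beta-redex


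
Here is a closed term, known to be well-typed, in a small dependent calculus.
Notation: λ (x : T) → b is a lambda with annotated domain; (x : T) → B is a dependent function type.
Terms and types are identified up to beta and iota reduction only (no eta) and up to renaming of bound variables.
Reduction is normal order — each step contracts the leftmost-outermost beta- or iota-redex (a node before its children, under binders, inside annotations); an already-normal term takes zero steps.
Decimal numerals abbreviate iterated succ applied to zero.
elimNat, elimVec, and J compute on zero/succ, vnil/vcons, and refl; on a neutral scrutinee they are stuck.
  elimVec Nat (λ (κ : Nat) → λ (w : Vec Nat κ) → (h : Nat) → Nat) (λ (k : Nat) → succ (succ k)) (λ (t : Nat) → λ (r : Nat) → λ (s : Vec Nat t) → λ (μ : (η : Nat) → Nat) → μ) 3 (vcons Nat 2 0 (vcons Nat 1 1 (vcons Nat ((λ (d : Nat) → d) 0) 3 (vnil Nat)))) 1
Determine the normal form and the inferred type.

resulting normal form:
  3
inferred type:
  Nat


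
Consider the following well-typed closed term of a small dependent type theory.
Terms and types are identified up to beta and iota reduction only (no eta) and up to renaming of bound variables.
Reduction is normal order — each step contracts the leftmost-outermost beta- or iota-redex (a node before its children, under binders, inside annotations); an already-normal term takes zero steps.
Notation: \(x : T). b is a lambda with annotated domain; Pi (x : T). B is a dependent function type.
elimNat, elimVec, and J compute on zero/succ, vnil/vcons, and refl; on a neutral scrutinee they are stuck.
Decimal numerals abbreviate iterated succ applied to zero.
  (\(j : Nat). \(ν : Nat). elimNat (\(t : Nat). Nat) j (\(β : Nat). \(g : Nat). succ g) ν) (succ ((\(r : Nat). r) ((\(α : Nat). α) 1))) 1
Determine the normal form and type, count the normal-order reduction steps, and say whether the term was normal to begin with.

normal form:
  3
the term's type:
  Nat
reduction steps (normal order): 8
already normal: no
first contracted redex: a beta-redex


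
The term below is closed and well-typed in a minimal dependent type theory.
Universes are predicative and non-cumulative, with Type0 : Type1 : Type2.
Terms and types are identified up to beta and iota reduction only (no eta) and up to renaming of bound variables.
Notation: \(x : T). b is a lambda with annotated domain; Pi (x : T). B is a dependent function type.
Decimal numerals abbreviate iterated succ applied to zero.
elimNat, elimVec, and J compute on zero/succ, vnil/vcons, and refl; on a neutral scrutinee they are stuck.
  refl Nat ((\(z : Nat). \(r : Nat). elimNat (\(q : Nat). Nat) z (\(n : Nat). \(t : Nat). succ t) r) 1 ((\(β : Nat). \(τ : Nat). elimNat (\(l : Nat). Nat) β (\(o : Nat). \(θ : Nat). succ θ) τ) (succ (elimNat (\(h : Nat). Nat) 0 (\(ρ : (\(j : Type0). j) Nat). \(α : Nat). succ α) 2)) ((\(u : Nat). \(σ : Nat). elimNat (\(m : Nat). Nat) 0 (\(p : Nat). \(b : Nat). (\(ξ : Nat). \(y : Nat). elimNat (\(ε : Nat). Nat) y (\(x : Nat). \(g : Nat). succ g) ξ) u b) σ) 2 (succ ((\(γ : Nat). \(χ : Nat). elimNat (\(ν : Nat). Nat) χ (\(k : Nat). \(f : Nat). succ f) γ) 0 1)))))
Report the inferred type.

type:
  Eq Nat 8 8


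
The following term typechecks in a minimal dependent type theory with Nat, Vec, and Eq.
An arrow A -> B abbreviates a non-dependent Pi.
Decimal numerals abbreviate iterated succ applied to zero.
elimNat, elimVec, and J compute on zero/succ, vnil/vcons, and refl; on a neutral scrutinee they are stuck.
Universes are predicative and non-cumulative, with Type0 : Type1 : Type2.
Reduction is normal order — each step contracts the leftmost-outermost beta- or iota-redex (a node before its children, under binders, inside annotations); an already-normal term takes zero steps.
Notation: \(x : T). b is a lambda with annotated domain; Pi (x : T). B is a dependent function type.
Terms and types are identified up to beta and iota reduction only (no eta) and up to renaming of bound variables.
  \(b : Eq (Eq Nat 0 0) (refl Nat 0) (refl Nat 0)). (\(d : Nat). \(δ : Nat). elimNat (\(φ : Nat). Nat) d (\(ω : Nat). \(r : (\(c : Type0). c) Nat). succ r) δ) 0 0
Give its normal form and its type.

normal form:
  \(b : Eq (Eq Nat 0 0) (refl Nat 0) (refl Nat 0)). 0
the term's type:
  Eq (Eq Nat 0 0) (refl Nat 0) (refl Nat 0) -> Nat


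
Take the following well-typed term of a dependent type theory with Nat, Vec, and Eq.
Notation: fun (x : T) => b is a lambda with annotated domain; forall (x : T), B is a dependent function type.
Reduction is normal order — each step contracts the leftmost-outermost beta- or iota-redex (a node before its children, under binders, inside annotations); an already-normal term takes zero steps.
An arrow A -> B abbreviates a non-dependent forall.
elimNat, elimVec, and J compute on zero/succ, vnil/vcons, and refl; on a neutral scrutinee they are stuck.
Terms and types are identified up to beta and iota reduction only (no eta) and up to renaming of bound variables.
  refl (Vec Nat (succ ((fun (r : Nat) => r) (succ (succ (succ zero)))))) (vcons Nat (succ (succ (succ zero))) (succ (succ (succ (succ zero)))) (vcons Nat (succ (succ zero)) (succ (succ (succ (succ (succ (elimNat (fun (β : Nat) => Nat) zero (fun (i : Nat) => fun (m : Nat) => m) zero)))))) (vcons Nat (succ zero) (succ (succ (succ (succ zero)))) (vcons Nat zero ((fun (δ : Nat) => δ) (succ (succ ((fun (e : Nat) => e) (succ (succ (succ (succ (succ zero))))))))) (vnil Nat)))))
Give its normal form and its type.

resulting normal form:
  refl (Vec Nat (succ (succ (succ (succ zero))))) (vcons Nat (succ (succ (succ zero))) (succ (succ (succ (succ zero)))) (vcons Nat (succ (succ zero)) (succ (succ (succ (succ (succ zero))))) (vcons Nat (succ zero) (succ (succ (succ (succ zero)))) (vcons Nat zero (succ (succ (succ (succ (succ (succ (succ zero))))))) (vnil Nat)))))
inferred type:
  Eq (Vec Nat (succ (succ (succ (succ zero))))) (vcons Nat (succ (succ (succ zero))) (succ (succ (succ (succ zero)))) (vcons Nat (succ (succ zero)) (succ (succ (succ (succ (succ zero))))) (vcons Nat (succ zero) (succ (succ (succ (succ zero)))) (vcons Nat zero (succ (succ (succ (succ (succ (succ (succ zero))))))) (vnil Nat))))) (vcons Nat (succ (succ (succ zero))) (succ (succ (succ (succ zero)))) (vcons Nat (succ (succ zero)) (succ (succ (succ (succ (succ zero))))) (vcons Nat (succ zero) (succ (succ (succ (succ zero)))) (vcons Nat zero (succ (succ (succ (succ (succ (succ (succ zero))))))) (vnil Nat)))))
observation: 4 normal-order steps normalize the term, beginning with a beta-redex.


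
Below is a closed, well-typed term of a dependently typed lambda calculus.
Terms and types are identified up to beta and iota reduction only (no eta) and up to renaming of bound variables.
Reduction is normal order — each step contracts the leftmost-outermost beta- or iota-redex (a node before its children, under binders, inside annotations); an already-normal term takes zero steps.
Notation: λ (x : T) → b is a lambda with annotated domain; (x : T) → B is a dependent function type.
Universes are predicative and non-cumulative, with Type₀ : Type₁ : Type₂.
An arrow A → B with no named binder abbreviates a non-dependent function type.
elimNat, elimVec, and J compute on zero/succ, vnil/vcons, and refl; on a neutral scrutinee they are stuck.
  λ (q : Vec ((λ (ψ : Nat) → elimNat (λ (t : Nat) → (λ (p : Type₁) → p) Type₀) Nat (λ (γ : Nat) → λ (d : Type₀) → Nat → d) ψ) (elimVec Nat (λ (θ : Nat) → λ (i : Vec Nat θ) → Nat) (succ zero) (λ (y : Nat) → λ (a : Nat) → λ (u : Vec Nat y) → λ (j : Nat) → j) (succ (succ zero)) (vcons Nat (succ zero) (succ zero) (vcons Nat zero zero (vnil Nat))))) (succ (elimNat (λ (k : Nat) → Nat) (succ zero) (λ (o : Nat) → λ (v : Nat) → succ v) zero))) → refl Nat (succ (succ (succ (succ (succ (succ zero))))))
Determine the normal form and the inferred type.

normal form:
  λ (q : Vec (Nat → Nat) (succ (succ zero))) → refl Nat (succ (succ (succ (succ (succ (succ zero))))))
the term's type:
  Vec (Nat → Nat) (succ (succ zero)) → Eq Nat (succ (succ (succ (succ (succ (succ zero)))))) (succ (succ (succ (succ (succ (succ zero))))))
observation: the term reaches its normal form after 18 normal-order steps.


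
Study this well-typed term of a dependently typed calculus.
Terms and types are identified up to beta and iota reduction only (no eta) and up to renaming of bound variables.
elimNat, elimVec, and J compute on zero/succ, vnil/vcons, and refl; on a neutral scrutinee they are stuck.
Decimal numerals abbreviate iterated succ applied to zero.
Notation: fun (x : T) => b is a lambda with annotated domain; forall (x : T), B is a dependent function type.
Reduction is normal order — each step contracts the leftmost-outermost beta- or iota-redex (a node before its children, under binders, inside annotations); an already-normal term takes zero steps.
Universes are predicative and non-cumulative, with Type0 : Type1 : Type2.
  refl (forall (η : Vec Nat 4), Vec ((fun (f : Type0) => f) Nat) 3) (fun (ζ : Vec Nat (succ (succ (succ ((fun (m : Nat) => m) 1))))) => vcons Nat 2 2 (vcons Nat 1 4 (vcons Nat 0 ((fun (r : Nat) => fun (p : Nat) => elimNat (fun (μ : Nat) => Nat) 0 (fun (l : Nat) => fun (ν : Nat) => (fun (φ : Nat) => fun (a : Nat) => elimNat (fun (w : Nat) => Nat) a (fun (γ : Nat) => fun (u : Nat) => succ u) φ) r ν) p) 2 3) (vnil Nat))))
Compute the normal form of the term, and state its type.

reduced normal form:
  refl (forall (η : Vec Nat 4), Vec Nat 3) (fun (f : Vec Nat 4) => vcons Nat 2 2 (vcons Nat 1 4 (vcons Nat 0 6 (vnil Nat))))
the term's type:
  Eq (forall (η : Vec Nat 4), Vec Nat 3) (fun (f : Vec Nat 4) => vcons Nat 2 2 (vcons Nat 1 4 (vcons Nat 0 6 (vnil Nat)))) (fun (ζ : Vec Nat 4) => vcons Nat 2 2 (vcons Nat 1 4 (vcons Nat 0 6 (vnil Nat))))
observation: the term reaches its normal form after 41 normal-order steps.


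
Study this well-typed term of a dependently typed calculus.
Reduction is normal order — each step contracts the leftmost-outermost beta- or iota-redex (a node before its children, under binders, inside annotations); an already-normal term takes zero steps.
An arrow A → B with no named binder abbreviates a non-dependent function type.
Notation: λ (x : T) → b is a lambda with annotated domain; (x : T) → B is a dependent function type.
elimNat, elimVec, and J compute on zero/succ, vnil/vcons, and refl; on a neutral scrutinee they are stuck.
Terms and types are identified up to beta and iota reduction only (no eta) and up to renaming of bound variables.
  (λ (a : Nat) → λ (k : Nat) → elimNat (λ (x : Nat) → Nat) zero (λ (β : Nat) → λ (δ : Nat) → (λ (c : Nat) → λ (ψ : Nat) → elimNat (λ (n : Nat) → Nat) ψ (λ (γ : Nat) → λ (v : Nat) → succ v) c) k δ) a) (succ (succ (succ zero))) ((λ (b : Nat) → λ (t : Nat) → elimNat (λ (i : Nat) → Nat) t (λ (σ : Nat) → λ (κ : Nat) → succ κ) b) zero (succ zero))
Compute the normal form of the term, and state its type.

reduced normal form:
  succ (succ (succ zero))
the term's type:
  Nat


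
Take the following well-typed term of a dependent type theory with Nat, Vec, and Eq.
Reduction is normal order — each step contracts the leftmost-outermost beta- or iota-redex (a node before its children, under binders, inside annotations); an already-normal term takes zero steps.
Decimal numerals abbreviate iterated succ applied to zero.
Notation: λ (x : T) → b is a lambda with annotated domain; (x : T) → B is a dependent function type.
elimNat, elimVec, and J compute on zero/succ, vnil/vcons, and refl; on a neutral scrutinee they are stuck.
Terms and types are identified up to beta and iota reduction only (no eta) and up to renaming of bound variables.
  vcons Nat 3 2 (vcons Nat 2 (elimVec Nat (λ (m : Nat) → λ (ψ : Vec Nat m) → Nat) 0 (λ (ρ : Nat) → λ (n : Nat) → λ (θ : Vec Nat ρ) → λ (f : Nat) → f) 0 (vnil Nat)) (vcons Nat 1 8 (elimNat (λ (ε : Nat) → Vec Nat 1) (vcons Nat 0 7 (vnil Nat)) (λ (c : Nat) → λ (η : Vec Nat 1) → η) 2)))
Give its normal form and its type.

normal form:
  vcons Nat 3 2 (vcons Nat 2 0 (vcons Nat 1 8 (vcons Nat 0 7 (vnil Nat))))
inferred type:
  Vec Nat 4


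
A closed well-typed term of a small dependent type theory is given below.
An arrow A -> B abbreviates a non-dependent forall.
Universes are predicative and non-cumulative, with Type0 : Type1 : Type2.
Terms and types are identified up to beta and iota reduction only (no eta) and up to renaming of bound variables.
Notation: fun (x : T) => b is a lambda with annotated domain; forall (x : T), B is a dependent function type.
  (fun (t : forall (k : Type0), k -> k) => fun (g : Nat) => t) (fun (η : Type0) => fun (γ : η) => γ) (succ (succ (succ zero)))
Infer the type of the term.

inferred type:
  forall (t : Type0), t -> t


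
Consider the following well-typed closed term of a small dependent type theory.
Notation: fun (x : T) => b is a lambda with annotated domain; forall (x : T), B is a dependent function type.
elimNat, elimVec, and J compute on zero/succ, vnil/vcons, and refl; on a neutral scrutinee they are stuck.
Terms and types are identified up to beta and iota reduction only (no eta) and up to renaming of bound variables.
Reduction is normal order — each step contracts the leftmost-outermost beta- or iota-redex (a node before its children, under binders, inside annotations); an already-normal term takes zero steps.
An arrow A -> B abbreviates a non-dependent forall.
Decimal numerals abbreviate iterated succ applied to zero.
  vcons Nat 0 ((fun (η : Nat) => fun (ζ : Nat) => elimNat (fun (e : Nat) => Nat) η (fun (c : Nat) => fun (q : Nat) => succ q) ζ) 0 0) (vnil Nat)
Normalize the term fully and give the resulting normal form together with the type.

normal form:
  vcons Nat 0 0 (vnil Nat)
the term's type:
  Vec Nat 1


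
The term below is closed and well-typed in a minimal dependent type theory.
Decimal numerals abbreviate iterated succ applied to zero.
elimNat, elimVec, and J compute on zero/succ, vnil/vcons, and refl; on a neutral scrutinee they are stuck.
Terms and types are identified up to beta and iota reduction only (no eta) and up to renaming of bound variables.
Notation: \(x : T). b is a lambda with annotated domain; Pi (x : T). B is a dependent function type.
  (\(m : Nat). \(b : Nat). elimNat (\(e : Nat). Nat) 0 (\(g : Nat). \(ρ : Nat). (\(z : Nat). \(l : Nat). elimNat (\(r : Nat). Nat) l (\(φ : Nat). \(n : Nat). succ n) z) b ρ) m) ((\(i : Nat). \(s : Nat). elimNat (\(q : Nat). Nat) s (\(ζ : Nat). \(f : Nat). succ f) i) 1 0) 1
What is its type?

type:
  Nat


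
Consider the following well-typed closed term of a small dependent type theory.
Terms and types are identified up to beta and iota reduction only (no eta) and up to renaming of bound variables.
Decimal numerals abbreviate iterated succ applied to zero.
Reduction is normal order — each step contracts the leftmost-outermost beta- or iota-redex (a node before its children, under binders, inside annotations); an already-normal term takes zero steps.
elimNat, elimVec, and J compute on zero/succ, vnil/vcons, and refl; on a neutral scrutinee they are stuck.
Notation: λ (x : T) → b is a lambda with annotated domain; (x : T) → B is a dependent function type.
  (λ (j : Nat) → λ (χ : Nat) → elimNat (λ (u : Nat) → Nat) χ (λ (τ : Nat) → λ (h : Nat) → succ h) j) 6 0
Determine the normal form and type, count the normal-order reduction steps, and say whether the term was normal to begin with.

normal form:
  6
the term's type:
  Nat
normal-order step count: 21
started in normal form: no
first contracted redex: a beta-redex


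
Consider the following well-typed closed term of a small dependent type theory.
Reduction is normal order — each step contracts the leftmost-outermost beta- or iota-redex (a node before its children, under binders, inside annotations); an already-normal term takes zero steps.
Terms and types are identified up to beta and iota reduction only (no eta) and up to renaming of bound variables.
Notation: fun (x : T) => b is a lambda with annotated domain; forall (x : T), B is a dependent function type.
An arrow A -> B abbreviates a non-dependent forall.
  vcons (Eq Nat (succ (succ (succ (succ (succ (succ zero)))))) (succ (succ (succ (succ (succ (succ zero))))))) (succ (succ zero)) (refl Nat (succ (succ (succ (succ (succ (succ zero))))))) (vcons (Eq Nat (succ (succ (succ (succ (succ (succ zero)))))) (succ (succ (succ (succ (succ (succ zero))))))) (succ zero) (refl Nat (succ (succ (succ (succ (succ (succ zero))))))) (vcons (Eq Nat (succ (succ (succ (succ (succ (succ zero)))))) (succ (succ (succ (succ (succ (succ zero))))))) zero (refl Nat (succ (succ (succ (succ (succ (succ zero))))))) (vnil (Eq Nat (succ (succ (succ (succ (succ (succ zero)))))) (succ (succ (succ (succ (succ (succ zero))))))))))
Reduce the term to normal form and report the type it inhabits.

reduced normal form:
  vcons (Eq Nat (succ (succ (succ (succ (succ (succ zero)))))) (succ (succ (succ (succ (succ (succ zero))))))) (succ (succ zero)) (refl Nat (succ (succ (succ (succ (succ (succ zero))))))) (vcons (Eq Nat (succ (succ (succ (succ (succ (succ zero)))))) (succ (succ (succ (succ (succ (succ zero))))))) (succ zero) (refl Nat (succ (succ (succ (succ (succ (succ zero))))))) (vcons (Eq Nat (succ (succ (succ (succ (succ (succ zero)))))) (succ (succ (succ (succ (succ (succ zero))))))) zero (refl Nat (succ (succ (succ (succ (succ (succ zero))))))) (vnil (Eq Nat (succ (succ (succ (succ (succ (succ zero)))))) (succ (succ (succ (succ (succ (succ zero))))))))))
inferred type:
  Vec (Eq Nat (succ (succ (succ (succ (succ (succ zero)))))) (succ (succ (succ (succ (succ (succ zero))))))) (succ (succ (succ zero)))
observation: the term is already in normal form.


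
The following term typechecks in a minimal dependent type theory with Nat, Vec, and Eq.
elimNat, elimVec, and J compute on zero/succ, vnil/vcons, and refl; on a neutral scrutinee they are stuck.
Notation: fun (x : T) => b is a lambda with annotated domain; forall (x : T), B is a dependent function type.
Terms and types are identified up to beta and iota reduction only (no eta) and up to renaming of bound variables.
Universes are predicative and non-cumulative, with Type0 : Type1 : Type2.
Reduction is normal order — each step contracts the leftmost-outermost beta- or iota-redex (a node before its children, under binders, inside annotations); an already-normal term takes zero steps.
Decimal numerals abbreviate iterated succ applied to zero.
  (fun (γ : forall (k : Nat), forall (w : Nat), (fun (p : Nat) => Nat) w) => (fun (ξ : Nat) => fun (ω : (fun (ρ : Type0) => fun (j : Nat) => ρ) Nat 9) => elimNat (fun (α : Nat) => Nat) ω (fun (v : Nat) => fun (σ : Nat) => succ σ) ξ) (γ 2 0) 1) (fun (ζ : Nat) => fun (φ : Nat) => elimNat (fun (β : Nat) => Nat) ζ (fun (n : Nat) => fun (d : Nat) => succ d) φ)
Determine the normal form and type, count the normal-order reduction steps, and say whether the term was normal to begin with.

reduced normal form:
  3
type:
  Nat
normal-order step count: 13
already normal: no
first redex: a beta-redex


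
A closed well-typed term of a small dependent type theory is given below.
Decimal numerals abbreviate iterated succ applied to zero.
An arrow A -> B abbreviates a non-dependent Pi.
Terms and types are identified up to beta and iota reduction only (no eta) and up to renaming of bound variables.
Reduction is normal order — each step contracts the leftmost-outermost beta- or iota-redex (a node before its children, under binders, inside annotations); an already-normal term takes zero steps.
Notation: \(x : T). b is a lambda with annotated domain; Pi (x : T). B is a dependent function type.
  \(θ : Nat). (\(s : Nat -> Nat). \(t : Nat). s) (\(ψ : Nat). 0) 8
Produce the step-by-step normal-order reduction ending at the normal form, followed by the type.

normal-order reduction sequence:
  \(θ : Nat). (\(s : Nat -> Nat). \(t : Nat). s) (\(ψ : Nat). 0) 8
  ~> \(θ : Nat). (\(s : Nat). \(t : Nat). 0) 8
  ~> \(θ : Nat). \(s : Nat). 0
inferred type:
  Nat -> Nat -> Nat


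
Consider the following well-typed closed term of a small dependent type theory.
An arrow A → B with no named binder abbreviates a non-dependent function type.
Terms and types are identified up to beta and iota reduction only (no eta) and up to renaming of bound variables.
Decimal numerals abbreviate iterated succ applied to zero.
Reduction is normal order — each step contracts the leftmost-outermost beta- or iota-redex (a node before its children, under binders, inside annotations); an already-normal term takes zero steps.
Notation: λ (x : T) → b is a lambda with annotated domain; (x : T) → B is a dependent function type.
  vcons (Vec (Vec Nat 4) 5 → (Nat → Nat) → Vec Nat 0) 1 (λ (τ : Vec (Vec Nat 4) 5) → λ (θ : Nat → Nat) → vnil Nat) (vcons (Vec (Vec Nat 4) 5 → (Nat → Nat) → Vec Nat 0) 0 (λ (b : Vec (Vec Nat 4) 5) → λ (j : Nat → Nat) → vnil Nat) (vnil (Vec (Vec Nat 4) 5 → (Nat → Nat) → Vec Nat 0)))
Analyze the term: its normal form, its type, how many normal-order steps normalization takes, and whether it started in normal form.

resulting normal form:
  vcons (Vec (Vec Nat 4) 5 → (Nat → Nat) → Vec Nat 0) 1 (λ (τ : Vec (Vec Nat 4) 5) → λ (θ : Nat → Nat) → vnil Nat) (vcons (Vec (Vec Nat 4) 5 → (Nat → Nat) → Vec Nat 0) 0 (λ (b : Vec (Vec Nat 4) 5) → λ (j : Nat → Nat) → vnil Nat) (vnil (Vec (Vec Nat 4) 5 → (Nat → Nat) → Vec Nat 0)))
the term's type:
  Vec (Vec (Vec Nat 4) 5 → (Nat → Nat) → Vec Nat 0) 2
reduction steps (normal order): 0
started in normal form: yes


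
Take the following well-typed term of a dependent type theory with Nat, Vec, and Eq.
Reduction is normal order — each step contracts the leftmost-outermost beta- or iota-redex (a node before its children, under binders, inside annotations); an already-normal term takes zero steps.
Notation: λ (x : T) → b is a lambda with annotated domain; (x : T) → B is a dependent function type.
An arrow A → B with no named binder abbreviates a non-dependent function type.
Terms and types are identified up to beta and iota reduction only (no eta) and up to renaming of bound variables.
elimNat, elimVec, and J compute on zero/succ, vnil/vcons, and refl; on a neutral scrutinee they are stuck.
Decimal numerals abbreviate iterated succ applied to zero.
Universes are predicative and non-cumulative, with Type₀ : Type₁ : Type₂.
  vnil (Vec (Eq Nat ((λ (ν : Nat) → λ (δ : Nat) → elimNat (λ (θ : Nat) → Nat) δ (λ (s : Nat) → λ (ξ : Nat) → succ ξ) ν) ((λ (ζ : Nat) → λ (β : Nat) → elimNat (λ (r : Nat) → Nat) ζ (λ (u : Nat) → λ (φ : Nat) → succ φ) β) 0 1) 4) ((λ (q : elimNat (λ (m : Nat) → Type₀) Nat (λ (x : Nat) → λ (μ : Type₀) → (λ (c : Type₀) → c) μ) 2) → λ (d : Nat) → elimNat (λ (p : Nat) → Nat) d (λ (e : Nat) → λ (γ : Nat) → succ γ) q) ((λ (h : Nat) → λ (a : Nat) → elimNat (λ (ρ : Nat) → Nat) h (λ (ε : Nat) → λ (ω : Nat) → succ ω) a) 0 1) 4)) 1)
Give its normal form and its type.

resulting normal form:
  vnil (Vec (Eq Nat 5 5) 1)
the term's type:
  Vec (Vec (Eq Nat 5 5) 1) 0


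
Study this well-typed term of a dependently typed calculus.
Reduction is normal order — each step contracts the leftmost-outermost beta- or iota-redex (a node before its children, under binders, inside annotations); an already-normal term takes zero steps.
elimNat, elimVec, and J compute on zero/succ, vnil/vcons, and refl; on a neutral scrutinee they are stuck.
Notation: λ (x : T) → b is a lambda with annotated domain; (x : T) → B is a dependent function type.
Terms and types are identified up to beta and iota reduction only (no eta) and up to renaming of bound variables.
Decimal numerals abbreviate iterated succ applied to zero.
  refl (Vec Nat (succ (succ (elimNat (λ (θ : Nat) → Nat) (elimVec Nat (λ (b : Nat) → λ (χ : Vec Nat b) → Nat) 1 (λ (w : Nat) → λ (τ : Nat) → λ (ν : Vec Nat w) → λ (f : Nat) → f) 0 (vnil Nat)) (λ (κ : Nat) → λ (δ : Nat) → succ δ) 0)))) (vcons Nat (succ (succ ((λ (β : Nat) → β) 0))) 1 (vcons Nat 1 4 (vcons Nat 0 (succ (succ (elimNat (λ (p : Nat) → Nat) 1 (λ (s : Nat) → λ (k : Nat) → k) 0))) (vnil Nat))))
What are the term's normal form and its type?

reduced normal form:
  refl (Vec Nat 3) (vcons Nat 2 1 (vcons Nat 1 4 (vcons Nat 0 3 (vnil Nat))))
type:
  Eq (Vec Nat 3) (vcons Nat 2 1 (vcons Nat 1 4 (vcons Nat 0 3 (vnil Nat)))) (vcons Nat 2 1 (vcons Nat 1 4 (vcons Nat 0 3 (vnil Nat))))
observation: the first redex contracted is an elimNat iota-redex; the normal form is reached in 4 normal-order steps.


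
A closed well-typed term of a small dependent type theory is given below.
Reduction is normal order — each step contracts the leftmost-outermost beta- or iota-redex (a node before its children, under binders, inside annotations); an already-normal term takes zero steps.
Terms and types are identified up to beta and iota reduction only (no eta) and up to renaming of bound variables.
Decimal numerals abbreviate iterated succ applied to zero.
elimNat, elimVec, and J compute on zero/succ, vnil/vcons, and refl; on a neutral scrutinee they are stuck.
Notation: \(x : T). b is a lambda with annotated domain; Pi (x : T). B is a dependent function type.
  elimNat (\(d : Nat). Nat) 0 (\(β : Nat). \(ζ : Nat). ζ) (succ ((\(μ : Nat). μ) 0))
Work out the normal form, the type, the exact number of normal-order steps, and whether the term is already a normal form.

normal form:
  0
inferred type:
  Nat
reduction steps (normal order): 5
already normal: no
first redex: an elimNat iota-redex


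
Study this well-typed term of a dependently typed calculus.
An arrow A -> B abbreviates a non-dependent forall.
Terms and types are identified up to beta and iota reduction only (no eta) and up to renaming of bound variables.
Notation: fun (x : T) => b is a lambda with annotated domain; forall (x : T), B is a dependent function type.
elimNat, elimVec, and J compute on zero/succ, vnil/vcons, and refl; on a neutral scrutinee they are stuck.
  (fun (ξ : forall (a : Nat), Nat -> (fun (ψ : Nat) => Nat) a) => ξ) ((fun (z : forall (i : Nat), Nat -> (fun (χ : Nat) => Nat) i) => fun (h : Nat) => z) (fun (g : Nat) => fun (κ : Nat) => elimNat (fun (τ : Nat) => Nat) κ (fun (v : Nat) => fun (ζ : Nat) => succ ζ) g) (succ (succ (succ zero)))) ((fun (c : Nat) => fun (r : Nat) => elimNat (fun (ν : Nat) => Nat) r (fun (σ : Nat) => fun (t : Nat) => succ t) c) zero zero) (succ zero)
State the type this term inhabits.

type:
  Nat


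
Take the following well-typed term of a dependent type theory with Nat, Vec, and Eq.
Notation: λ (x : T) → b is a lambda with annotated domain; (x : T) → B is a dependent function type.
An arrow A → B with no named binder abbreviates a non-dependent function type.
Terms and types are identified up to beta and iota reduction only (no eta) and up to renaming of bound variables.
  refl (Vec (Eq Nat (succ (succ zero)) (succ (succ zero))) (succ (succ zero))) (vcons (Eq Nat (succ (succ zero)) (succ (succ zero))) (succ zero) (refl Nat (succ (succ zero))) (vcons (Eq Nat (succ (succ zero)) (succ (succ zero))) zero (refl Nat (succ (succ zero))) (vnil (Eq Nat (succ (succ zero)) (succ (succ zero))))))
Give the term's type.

the term's type:
  Eq (Vec (Eq Nat (succ (succ zero)) (succ (succ zero))) (succ (succ zero))) (vcons (Eq Nat (succ (succ zero)) (succ (succ zero))) (succ zero) (refl Nat (succ (succ zero))) (vcons (Eq Nat (succ (succ zero)) (succ (succ zero))) zero (refl Nat (succ (succ zero))) (vnil (Eq Nat (succ (succ zero)) (succ (succ zero)))))) (vcons (Eq Nat (succ (succ zero)) (succ (succ zero))) (succ zero) (refl Nat (succ (succ zero))) (vcons (Eq Nat (succ (succ zero)) (succ (succ zero))) zero (refl Nat (succ (succ zero))) (vnil (Eq Nat (succ (succ zero)) (succ (succ zero))))))


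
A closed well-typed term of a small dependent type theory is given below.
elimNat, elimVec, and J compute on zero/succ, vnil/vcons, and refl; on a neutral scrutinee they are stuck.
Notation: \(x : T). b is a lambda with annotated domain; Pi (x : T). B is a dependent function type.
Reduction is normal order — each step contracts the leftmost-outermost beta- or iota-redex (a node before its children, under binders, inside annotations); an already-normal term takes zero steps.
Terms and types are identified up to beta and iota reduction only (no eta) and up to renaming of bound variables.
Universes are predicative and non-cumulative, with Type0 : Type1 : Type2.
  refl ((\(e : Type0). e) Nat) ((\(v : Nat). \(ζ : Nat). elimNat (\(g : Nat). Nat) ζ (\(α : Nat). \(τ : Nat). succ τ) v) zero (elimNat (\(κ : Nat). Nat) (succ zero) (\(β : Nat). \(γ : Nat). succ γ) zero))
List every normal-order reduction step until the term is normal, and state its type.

normal-order reduction sequence:
  refl ((\(e : Type0). e) Nat) ((\(v : Nat). \(ζ : Nat). elimNat (\(g : Nat). Nat) ζ (\(α : Nat). \(τ : Nat). succ τ) v) zero (elimNat (\(κ : Nat). Nat) (succ zero) (\(β : Nat). \(γ : Nat). succ γ) zero))
  ~> refl Nat ((\(e : Nat). \(v : Nat). elimNat (\(ζ : Nat). Nat) v (\(g : Nat). \(α : Nat). succ α) e) zero (elimNat (\(τ : Nat). Nat) (succ zero) (\(κ : Nat). \(β : Nat). succ β) zero))
  ~> refl Nat ((\(e : Nat). elimNat (\(v : Nat). Nat) e (\(ζ : Nat). \(g : Nat). succ g) zero) (elimNat (\(α : Nat). Nat) (succ zero) (\(τ : Nat). \(κ : Nat). succ κ) zero))
  ~> refl Nat (elimNat (\(e : Nat). Nat) (elimNat (\(v : Nat). Nat) (succ zero) (\(ζ : Nat). \(g : Nat). succ g) zero) (\(α : Nat). \(τ : Nat). succ τ) zero)
  ~> refl Nat (elimNat (\(e : Nat). Nat) (succ zero) (\(v : Nat). \(ζ : Nat). succ ζ) zero)
  ~> refl Nat (succ zero)
the term's type:
  Eq Nat (succ zero) (succ zero)


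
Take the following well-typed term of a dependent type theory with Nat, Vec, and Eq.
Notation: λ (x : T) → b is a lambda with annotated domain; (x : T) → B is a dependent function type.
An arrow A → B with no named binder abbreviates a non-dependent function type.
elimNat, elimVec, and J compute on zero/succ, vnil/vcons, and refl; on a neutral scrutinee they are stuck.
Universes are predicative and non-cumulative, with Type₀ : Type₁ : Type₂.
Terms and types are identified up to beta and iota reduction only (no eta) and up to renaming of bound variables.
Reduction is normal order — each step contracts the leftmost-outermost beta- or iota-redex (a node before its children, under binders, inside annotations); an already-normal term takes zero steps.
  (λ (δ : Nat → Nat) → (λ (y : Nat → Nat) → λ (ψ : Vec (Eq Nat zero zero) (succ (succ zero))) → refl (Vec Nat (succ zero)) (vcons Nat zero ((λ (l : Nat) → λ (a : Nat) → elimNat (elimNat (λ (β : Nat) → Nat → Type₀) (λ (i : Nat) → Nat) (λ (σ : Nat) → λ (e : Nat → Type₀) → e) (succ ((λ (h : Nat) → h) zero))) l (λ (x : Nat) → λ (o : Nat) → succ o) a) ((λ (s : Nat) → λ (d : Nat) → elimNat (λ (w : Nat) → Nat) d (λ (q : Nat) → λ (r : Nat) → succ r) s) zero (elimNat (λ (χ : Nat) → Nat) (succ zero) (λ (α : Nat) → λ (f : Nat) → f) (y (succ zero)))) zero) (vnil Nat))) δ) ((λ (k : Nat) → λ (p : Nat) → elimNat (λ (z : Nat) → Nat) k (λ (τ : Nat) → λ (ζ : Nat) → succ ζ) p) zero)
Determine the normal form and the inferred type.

normal form:
  λ (δ : Vec (Eq Nat zero zero) (succ (succ zero))) → refl (Vec Nat (succ zero)) (vcons Nat zero (succ zero) (vnil Nat))
inferred type:
  Vec (Eq Nat zero zero) (succ (succ zero)) → Eq (Vec Nat (succ zero)) (vcons Nat zero (succ zero) (vnil Nat)) (vcons Nat zero (succ zero) (vnil Nat))
observation: normalization takes exactly 18 steps under the normal-order strategy.


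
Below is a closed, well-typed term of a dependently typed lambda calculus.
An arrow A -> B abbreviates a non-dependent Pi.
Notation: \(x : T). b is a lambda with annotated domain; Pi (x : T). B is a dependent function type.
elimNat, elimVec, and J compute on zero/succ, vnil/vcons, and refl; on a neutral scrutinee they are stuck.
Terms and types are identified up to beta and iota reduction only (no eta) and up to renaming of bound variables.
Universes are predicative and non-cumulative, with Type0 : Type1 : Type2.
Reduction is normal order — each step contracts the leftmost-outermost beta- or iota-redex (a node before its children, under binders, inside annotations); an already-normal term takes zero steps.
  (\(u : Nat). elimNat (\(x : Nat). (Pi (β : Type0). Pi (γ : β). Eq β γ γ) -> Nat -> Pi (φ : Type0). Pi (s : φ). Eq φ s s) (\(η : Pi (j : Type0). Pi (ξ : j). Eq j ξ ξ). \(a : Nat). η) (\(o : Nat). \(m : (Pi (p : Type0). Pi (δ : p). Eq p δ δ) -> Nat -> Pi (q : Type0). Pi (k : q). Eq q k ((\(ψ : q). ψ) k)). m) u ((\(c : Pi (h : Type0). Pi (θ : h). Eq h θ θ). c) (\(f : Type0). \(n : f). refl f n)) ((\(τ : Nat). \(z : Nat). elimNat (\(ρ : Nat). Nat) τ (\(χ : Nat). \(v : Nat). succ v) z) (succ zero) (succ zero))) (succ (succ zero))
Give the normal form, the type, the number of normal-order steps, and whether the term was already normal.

reduced normal form:
  \(u : Type0). \(x : u). refl u x
type:
  Pi (u : Type0). Pi (x : u). Eq u x x
reduction steps (normal order): 11
already normal: no
first redex: a beta-redex


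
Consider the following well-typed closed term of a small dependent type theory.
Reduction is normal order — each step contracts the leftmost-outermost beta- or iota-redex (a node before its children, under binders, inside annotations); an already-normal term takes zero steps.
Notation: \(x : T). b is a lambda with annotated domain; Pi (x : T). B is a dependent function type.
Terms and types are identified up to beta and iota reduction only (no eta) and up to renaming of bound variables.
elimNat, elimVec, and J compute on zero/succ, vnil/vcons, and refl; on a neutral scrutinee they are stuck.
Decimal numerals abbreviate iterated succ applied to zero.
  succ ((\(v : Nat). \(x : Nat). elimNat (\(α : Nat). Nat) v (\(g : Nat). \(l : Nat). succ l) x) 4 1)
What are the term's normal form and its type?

resulting normal form:
  6
type:
  Nat
observation: contracting a beta-redex first, the term normalizes in 6 steps.


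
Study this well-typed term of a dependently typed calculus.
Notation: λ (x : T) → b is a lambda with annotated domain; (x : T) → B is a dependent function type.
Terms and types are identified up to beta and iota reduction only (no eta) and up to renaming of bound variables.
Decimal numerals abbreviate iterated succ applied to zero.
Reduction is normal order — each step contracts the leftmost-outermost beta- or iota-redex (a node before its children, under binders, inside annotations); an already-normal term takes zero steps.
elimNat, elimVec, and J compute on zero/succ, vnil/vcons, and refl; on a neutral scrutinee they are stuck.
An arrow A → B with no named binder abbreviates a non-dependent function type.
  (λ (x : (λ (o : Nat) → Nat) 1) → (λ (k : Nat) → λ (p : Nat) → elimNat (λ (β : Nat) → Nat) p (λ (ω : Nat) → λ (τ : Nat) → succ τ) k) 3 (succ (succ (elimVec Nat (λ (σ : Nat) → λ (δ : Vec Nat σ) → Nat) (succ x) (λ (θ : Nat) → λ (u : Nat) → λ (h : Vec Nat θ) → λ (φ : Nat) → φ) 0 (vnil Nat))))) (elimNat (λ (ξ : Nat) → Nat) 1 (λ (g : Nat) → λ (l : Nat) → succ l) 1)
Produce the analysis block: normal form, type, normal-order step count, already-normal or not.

reduced normal form:
  8
inferred type:
  Nat
normal-order step count: 18
started in normal form: no
first contracted redex: a beta-redex


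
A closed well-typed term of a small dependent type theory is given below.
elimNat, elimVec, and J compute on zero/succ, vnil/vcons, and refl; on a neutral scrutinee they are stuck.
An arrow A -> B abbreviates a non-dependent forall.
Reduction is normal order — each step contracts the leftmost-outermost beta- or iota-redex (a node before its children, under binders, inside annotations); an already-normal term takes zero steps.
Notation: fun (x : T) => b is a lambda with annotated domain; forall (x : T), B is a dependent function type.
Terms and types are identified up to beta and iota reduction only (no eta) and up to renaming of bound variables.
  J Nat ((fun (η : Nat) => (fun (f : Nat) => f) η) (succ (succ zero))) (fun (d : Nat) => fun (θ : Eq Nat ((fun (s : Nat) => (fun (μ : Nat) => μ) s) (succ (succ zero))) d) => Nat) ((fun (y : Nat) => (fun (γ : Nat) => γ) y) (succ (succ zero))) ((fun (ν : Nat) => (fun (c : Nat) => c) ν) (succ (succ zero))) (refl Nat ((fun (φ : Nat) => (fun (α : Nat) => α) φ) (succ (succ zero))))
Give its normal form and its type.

resulting normal form:
  succ (succ zero)
the term's type:
  Nat
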